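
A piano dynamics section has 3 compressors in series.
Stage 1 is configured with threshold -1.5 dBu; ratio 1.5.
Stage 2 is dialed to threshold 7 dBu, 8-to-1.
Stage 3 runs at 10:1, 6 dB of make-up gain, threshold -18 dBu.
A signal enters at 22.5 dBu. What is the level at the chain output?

-9.40625 dBu

Stage 1: 24 dB above -1.5 dBu, reduced 1.5:1 to 16 dB above → 14.5 dBu.
Stage 2: overshoot 7.5 dB → 7.5/8 = 0.9375 dB → 7.9375 dBu.
Stage 3: 25.9375 dB above -18 dBu, reduced 10:1 to 2.59375 dB above → -15.40625 dBu; +6 dB make-up → -9.40625 dBu.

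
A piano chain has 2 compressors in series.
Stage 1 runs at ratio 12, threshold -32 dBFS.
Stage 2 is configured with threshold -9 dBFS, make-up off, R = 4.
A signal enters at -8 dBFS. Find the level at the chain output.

-30 dBFS

Stage 1: -8 dBFS is 24 dB over -32 dBFS; at 12:1 that becomes 2 dB over, giving -30 dBFS.
Stage 2: below threshold (-30 ≤ -9); passes unchanged; output -30 dBFS.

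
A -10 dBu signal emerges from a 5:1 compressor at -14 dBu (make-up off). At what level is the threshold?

-15 dBu

Gain reduction = -10 − (-14) = 4 dB; output overshoot = GR / (R − 1) = 4 / 4 = 1 dB.
Threshold = output − output overshoot = -14 − 1 = -15 dBu.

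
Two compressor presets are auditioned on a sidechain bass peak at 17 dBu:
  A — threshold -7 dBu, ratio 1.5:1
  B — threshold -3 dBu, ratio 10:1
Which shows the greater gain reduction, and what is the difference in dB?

B, by 10 dB

A: overshoot 24 dB → output overshoot 16 dB → GR 8 dB.
B: overshoot 20 dB → output overshoot 2 dB → GR 18 dB.
Difference: 10 dB in favour of B.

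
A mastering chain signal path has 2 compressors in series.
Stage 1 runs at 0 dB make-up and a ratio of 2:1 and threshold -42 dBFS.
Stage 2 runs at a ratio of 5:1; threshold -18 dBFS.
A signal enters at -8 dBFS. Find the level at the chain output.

Stage 1: overshoot 34 dB → 34/2 = 17 dB → -25 dBFS.
Stage 2: -25 dBFS ≤ -18 dBFS, so stage 2 doesn't engage; output -25 dBFS.

-25 dBFS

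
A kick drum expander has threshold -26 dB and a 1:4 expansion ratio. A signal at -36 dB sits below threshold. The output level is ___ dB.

-66 dB

The input is 10 dB below the -26 dB threshold.
A 1:4 expander multiplies undershoot by 4: 10 × 4 = 40 dB below threshold.
Output = -26 − 40 = -66 dB.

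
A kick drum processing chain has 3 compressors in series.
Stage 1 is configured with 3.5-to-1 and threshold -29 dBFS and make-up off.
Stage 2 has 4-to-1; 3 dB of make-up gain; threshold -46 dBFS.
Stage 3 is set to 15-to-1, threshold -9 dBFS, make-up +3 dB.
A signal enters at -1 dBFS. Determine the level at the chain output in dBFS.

-33.75 dBFS

Stage 1: -1 dBFS is 28 dB over -29 dBFS; at 3.5:1 that becomes 8 dB over, giving -21 dBFS.
Stage 2: -21 dBFS is 25 dB over -46 dBFS; at 4:1 that becomes 6.25 dB over, giving -39.75 dBFS; +3 dB make-up → -36.75 dBFS.
Stage 3: -36.75 dBFS is at or below the -9 dBFS threshold — no compression; make-up brings it to -33.75 dBFS.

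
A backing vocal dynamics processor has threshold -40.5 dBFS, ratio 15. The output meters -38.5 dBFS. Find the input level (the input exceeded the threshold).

The compressed level sits -38.5 − (-40.5) = 2 dB over threshold.
Before 15:1 compression the overshoot was 2 × 15 = 30 dB, so input = -40.5 + 30 = -10.5 dBFS.

-10.5 dBFS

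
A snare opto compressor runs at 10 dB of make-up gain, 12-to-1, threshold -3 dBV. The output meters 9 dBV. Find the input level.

21 dBV

Before make-up, the level was 9 − 10 = -1 dBV.
The compressed level sits -1 − (-3) = 2 dB over threshold.
Undo the ratio: input overshoot = 2 × 12 = 24 dB, giving input = 21 dBV.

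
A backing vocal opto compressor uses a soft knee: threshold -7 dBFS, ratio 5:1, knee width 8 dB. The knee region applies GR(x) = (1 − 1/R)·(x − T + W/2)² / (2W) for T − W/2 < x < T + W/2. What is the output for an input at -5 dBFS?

x − T + W/2 = -5 − (-7) + 4 = 6.
GR = (1 − 1/5) × 6² / 16 = 0.8 × 36 / 16 = 1.8 dB.
Output = -5 − 1.8 = -6.8 dBFS.

-6.8 dBFS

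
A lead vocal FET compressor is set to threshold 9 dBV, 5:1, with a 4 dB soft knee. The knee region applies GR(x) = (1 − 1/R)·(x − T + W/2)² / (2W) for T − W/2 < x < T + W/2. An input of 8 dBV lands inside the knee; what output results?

7.9 dBV

x − T + W/2 = 8 − 9 + 2 = 1.
GR = (1 − 1/5) × 1² / 8 = 0.8 × 1 / 8 = 0.1 dB.
Output = 8 − 0.1 = 7.9 dBV.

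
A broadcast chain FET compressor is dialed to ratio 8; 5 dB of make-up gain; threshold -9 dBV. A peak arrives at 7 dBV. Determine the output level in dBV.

-2 dBV

The input is 16 dB above the -9 dBV threshold.
The 16 dB excess becomes 2 dB after 8:1 reduction.
So the level is -9 + 2 = -7 dBV; make-up adds 5 dB, giving -2 dBV.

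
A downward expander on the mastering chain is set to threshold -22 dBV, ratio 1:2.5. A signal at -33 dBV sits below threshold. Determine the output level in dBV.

-49.5 dBV

The input is 11 dB below the -22 dBV threshold.
A 1:2.5 expander multiplies undershoot by 2.5: 11 × 2.5 = 27.5 dB below threshold.
Output = -22 − 27.5 = -49.5 dBV.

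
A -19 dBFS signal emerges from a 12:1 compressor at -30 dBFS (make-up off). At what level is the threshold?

Gain reduction = -19 − (-30) = 11 dB; output overshoot = GR / (R − 1) = 11 / 11 = 1 dB.
Threshold = output − output overshoot = -30 − 1 = -31 dBFS.

-31 dBFS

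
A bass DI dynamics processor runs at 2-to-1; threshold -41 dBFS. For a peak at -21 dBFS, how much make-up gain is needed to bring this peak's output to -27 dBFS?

4 dB

Overshoot 20 dB → 20/2 = 10 dB after compression, so the compressed level is -41 + 10 = -31 dBFS.
Make-up = target − compressed = -27 − (-31) = 4 dB.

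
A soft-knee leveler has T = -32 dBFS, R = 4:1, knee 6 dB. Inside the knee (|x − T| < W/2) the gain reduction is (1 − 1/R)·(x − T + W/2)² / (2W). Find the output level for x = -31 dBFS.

-32 dBFS

x − T + W/2 = -31 − (-32) + 3 = 4.
GR = (1 − 1/4) × 4² / 12 = 0.75 × 16 / 12 = 1 dB.
Output = -31 − 1 = -32 dBFS.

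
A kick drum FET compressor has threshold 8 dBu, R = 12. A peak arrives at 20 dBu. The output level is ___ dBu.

9 dBu

Overshoot: 20 − 8 = 12 dB.
At 12:1 the overshoot is divided by 12, leaving 1 dB above threshold.
So the level is 8 + 1 = 9 dBu.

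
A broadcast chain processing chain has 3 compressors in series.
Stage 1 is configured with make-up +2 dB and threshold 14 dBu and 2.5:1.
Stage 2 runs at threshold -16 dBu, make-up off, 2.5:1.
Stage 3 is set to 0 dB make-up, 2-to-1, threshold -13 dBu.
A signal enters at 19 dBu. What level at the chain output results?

-7.7 dBu

Stage 1: 19 dBu is 5 dB over 14 dBu; at 2.5:1 that becomes 2 dB over, giving 16 dBu; +2 dB make-up → 18 dBu.
Stage 2: 18 dBu is 34 dB over -16 dBu; at 2.5:1 that becomes 13.6 dB over, giving -2.4 dBu.
Stage 3: 10.6 dB above -13 dBu, reduced 2:1 to 5.3 dB above → -7.7 dBu.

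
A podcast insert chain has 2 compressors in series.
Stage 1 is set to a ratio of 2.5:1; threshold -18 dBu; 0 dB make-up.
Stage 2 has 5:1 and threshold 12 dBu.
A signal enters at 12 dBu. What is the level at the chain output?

-6 dBu

Stage 1: 30 dB above -18 dBu, reduced 2.5:1 to 12 dB above → -6 dBu.
Stage 2: -6 dBu ≤ 12 dBu, so stage 2 doesn't engage; output -6 dBu.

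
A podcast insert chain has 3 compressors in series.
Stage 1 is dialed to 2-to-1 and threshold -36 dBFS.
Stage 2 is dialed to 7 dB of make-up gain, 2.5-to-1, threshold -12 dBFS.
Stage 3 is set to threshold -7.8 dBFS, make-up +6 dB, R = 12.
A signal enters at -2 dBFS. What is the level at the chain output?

Stage 1: -2 dBFS is 34 dB over -36 dBFS; at 2:1 that becomes 17 dB over, giving -19 dBFS.
Stage 2: -19 dBFS is at or below the -12 dBFS threshold — no compression; make-up brings it to -12 dBFS.
Stage 3: below threshold (-12 ≤ -7.8); passes unchanged; make-up brings it to -6 dBFS.

-6 dBFS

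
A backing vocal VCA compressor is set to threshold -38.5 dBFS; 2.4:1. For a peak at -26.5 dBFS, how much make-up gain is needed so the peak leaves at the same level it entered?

7 dB

Without make-up, output = threshold + overshoot/2.4 = -38.5 + 5 = -33.5 dBFS.
Gap to target: 7 dB.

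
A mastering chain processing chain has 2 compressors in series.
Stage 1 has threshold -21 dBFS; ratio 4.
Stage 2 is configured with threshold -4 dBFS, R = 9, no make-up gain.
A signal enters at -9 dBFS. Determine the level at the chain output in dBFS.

Stage 1: overshoot 12 dB → 12/4 = 3 dB → -18 dBFS.
Stage 2: below threshold (-18 ≤ -4); passes unchanged; output -18 dBFS.

-18 dBFS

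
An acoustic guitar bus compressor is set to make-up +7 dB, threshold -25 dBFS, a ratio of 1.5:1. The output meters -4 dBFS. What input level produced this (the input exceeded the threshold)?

-4 dBFS

Remove make-up: -4 − 7 = -11 dBFS.
The compressed level sits -11 − (-25) = 14 dB over threshold.
Undo the ratio: input overshoot = 14 × 1.5 = 21 dB, giving input = -4 dBFS.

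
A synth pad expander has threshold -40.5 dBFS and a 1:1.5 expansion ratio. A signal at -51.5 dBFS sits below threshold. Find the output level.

-57 dBFS

Below threshold, a 1:1.5 expander applies gain = (1.5−1)×(T − x) of attenuation.
(1.5−1) × 11 = 5.5 dB, so output = -51.5 − 5.5 = -57 dBFS.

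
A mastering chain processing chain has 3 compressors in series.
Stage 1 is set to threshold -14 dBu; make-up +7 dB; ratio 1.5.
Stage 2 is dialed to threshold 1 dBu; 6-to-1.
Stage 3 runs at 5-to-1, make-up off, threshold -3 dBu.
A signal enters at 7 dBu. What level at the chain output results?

-2 dBu

Stage 1: overshoot 21 dB → 21/1.5 = 14 dB → 0 dBu; +7 dB make-up → 7 dBu.
Stage 2: 6 dB above 1 dBu, reduced 6:1 to 1 dB above → 2 dBu.
Stage 3: 2 dBu is 5 dB over -3 dBu; at 5:1 that becomes 1 dB over, giving -2 dBu.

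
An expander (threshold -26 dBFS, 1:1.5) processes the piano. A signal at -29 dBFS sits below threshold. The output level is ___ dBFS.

Undershoot = (-26) − (-29) = 3 dB.
At 1:1.5, that expands to 4.5 dB under threshold.
Output = -26 − 4.5 = -30.5 dBFS.

-30.5 dBFS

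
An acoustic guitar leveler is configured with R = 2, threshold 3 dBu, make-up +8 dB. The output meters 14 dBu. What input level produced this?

Remove make-up: 14 − 8 = 6 dBu.
Post-compression overshoot = 6 − 3 = 3 dB.
Before 2:1 compression the overshoot was 3 × 2 = 6 dB, so input = 3 + 6 = 9 dBu.

9 dBu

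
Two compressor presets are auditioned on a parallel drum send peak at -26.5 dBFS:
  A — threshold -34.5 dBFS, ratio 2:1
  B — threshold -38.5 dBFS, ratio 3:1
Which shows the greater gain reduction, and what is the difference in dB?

A: overshoot 8 dB → output overshoot 4 dB → GR 4 dB.
B: overshoot 12 dB → output overshoot 4 dB → GR 8 dB.
Difference: 4 dB in favour of B.

B, by 4 dB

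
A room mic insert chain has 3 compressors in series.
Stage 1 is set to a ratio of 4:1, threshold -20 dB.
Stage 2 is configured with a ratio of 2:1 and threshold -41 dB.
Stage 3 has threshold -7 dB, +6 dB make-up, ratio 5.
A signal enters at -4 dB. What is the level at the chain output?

Stage 1: 16 dB above -20 dB, reduced 4:1 to 4 dB above → -16 dB.
Stage 2: overshoot 25 dB → 25/2 = 12.5 dB → -28.5 dB.
Stage 3: -28.5 dB is at or below the -7 dB threshold — no compression; make-up brings it to -22.5 dB.

-22.5 dB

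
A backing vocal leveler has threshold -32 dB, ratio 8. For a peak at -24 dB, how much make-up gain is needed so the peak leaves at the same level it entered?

7 dB

Without make-up, output = threshold + overshoot/8 = -32 + 1 = -31 dB.
Gap to target: 7 dB.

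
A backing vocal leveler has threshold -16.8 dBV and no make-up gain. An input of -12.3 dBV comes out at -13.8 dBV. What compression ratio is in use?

1.5:1

Input overshoot = -12.3 − (-16.8) = 4.5 dB; output overshoot = -13.8 − (-16.8) = 3 dB.
Ratio = 4.5 / 3 = 1.5.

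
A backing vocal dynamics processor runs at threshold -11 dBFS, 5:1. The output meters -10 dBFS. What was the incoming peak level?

That's 1 dB above the -11 dBFS threshold.
Undo the ratio: input overshoot = 1 × 5 = 5 dB, giving input = -6 dBFS.

-6 dBFS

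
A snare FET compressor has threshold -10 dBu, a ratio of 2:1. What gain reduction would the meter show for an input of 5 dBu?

The signal is 15 dB above threshold.
At 2:1, output sits 15/2 = 7.5 dB above threshold.
GR = overshoot in − overshoot out = 15 − 7.5 = 7.5 dB.

7.5 dB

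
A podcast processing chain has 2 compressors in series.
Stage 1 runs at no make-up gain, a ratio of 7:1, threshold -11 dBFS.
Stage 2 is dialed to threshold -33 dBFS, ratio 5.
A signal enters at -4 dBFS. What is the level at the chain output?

Stage 1: -4 dBFS is 7 dB over -11 dBFS; at 7:1 that becomes 1 dB over, giving -10 dBFS.
Stage 2: -10 dBFS is 23 dB over -33 dBFS; at 5:1 that becomes 4.6 dB over, giving -28.4 dBFS.

-28.4 dBFS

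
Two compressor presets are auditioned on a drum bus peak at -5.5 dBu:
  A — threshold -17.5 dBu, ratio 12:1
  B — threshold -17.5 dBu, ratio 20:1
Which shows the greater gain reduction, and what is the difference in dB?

A: GR = 12 − 12/12 = 11 dB.
B: GR = 12 − 12/20 = 11.4 dB.
B reduces 0.4 dB more.

B, by 0.4 dB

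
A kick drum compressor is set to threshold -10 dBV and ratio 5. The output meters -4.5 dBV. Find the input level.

That's 5.5 dB above the -10 dBV threshold.
Input overshoot = R × output overshoot = 27.5 dB → input = -10 + 27.5 = 17.5 dBV.

17.5 dBV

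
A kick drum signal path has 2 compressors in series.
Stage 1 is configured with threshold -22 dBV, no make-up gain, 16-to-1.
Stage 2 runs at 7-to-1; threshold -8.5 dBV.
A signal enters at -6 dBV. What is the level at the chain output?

-21 dBV

Stage 1: 16 dB above -22 dBV, reduced 16:1 to 1 dB above → -21 dBV.
Stage 2: below threshold (-21 ≤ -8.5); passes unchanged; output -21 dBV.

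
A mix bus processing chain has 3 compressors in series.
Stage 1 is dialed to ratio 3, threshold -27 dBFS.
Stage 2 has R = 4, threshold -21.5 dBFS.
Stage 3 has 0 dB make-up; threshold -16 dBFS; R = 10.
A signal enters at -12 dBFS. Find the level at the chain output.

-22 dBFS

Stage 1: 15 dB above -27 dBFS, reduced 3:1 to 5 dB above → -22 dBFS.
Stage 2: -22 dBFS ≤ -21.5 dBFS, so stage 2 doesn't engage; output -22 dBFS.
Stage 3: -22 dBFS is at or below the -16 dBFS threshold — no compression; output -22 dBFS.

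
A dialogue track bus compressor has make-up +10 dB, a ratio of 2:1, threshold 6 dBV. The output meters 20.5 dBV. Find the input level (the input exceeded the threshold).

Stripping the +10 dB make-up gives 10.5 dBV at the gain stage.
Post-compression overshoot = 10.5 − 6 = 4.5 dB.
Before 2:1 compression the overshoot was 4.5 × 2 = 9 dB, so input = 6 + 9 = 15 dBV.

15 dBV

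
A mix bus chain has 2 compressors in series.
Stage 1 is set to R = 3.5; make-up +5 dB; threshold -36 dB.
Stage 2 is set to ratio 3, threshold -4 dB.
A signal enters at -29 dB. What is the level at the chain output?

-29 dB

Stage 1: overshoot 7 dB → 7/3.5 = 2 dB → -34 dB; +5 dB make-up → -29 dB.
Stage 2: -29 dB is at or below the -4 dB threshold — no compression; output -29 dB.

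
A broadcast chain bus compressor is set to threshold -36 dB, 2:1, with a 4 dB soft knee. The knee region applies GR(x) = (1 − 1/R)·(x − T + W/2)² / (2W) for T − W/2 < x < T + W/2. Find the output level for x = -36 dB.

x − T + W/2 = -36 − (-36) + 2 = 2.
GR = (1 − 1/2) × 2² / 8 = 0.5 × 4 / 8 = 0.25 dB.
Output = -36 − 0.25 = -36.25 dB.

-36.25 dB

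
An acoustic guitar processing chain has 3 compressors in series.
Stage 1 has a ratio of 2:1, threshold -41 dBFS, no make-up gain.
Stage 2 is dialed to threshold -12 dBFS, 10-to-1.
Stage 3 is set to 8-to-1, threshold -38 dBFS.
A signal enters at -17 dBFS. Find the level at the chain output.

Stage 1: 24 dB above -41 dBFS, reduced 2:1 to 12 dB above → -29 dBFS.
Stage 2: -29 dBFS is at or below the -12 dBFS threshold — no compression; output -29 dBFS.
Stage 3: 9 dB above -38 dBFS, reduced 8:1 to 1.125 dB above → -36.875 dBFS.

-36.875 dBFS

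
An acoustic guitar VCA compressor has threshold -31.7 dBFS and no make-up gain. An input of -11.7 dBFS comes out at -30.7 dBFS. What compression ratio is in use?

20:1

Input overshoot = -11.7 − (-31.7) = 20 dB; output overshoot = -30.7 − (-31.7) = 1 dB.
Ratio = 20 / 1 = 20.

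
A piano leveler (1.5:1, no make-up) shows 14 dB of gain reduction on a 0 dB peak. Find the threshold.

Let T be the threshold. Output overshoot = (input overshoot)/R, so -14 − T = (0 − T)/1.5.
1.5·(-14 − T) = 0 − T → 0.5·T = -21 − 0 = -21.
T = -21/0.5 = -42 dB.

-42 dB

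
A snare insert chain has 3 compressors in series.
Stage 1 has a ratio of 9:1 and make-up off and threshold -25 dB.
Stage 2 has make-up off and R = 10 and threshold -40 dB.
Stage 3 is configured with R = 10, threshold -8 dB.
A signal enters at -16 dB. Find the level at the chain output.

-38.4 dB

Stage 1: overshoot 9 dB → 9/9 = 1 dB → -24 dB.
Stage 2: 16 dB above -40 dB, reduced 10:1 to 1.6 dB above → -38.4 dB.
Stage 3: below threshold (-38.4 ≤ -8); passes unchanged; output -38.4 dB.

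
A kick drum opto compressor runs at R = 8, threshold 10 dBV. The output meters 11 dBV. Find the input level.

That's 1 dB above the 10 dBV threshold.
Undo the ratio: input overshoot = 1 × 8 = 8 dB, giving input = 18 dBV.

18 dBV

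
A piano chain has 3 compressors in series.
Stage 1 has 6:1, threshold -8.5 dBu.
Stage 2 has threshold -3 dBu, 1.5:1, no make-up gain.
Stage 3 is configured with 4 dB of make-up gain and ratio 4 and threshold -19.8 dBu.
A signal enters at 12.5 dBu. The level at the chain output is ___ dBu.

Stage 1: 21 dB above -8.5 dBu, reduced 6:1 to 3.5 dB above → -5 dBu.
Stage 2: -5 dBu is at or below the -3 dBu threshold — no compression; output -5 dBu.
Stage 3: -5 dBu is 14.8 dB over -19.8 dBu; at 4:1 that becomes 3.7 dB over, giving -16.1 dBu; +4 dB make-up → -12.1 dBu.

-12.1 dBu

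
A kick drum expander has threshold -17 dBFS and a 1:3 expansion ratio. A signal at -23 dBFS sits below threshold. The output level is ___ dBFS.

Below threshold, a 1:3 expander applies gain = (3−1)×(T − x) of attenuation.
(3−1) × 6 = 12 dB, so output = -23 − 12 = -35 dBFS.

-35 dBFS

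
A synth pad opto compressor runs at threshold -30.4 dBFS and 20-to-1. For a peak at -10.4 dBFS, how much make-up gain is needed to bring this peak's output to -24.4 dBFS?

The peak compresses to -30.4 + 20/20 = -29.4 dBFS.
To reach -24.4 dBFS requires -24.4 − (-29.4) = 5 dB of make-up.

5 dB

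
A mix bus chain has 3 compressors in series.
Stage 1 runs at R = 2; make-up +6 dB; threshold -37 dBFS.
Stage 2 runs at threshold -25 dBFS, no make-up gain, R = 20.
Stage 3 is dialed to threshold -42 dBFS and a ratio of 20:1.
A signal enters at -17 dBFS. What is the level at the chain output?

-41.14 dBFS

Stage 1: overshoot 20 dB → 20/2 = 10 dB → -27 dBFS; +6 dB make-up → -21 dBFS.
Stage 2: 4 dB above -25 dBFS, reduced 20:1 to 0.2 dB above → -24.8 dBFS.
Stage 3: 17.2 dB above -42 dBFS, reduced 20:1 to 0.86 dB above → -41.14 dBFS.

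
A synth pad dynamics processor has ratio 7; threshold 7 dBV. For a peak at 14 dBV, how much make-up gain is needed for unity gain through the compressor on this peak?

Without make-up, output = threshold + overshoot/7 = 7 + 1 = 8 dBV.
Gap to target: 6 dB.

6 dB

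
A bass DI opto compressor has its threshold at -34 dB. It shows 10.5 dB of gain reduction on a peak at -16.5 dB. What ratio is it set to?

Input overshoot = -16.5 − (-34) = 17.5 dB.
Output overshoot = 17.5 − 10.5 = 7 dB.
Ratio = input overshoot / output overshoot = 17.5 / 7 = 2.5.

2.5:1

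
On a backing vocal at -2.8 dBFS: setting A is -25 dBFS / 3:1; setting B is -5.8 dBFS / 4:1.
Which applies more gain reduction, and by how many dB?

A, by 12.55 dB

A: overshoot 22.2 dB → output overshoot 7.4 dB → GR 14.8 dB.
B: overshoot 3 dB → output overshoot 0.75 dB → GR 2.25 dB.
A applies 12.55 dB more gain reduction.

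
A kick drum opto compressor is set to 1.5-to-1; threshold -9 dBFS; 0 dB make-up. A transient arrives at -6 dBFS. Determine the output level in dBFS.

The input is 3 dB above the -9 dBFS threshold.
At 1.5:1 the overshoot is divided by 1.5, leaving 2 dB above threshold.
That puts the output at -7 dBFS.

-7 dBFS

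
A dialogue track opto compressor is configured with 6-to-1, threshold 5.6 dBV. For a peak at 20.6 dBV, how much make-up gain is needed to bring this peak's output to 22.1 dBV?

Without make-up, output = threshold + overshoot/6 = 5.6 + 2.5 = 8.1 dBV.
Gap to target: 14 dB.

14 dB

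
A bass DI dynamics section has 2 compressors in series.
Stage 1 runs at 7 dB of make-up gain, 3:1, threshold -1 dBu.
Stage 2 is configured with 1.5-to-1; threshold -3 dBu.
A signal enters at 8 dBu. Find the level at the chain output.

Stage 1: 8 dBu is 9 dB over -1 dBu; at 3:1 that becomes 3 dB over, giving 2 dBu; +7 dB make-up → 9 dBu.
Stage 2: 9 dBu is 12 dB over -3 dBu; at 1.5:1 that becomes 8 dB over, giving 5 dBu.

5 dBu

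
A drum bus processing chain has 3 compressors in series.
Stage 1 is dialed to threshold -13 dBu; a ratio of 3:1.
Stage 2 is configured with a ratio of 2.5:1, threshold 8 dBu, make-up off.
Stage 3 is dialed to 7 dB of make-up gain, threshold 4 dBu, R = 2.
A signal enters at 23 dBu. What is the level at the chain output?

Stage 1: 36 dB above -13 dBu, reduced 3:1 to 12 dB above → -1 dBu.
Stage 2: below threshold (-1 ≤ 8); passes unchanged; output -1 dBu.
Stage 3: -1 dBu ≤ 4 dBu, so stage 3 doesn't engage; make-up brings it to 6 dBu.

6 dBu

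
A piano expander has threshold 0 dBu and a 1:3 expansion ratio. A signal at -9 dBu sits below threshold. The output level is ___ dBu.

-27 dBu

Undershoot = 0 − (-9) = 9 dB.
At 1:3, that expands to 27 dB under threshold.
Output = 0 − 27 = -27 dBu.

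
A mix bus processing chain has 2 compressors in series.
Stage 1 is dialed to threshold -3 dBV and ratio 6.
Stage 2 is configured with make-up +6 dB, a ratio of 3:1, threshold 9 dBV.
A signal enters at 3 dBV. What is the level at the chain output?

Stage 1: 6 dB above -3 dBV, reduced 6:1 to 1 dB above → -2 dBV.
Stage 2: below threshold (-2 ≤ 9); passes unchanged; make-up brings it to 4 dBV.

4 dBV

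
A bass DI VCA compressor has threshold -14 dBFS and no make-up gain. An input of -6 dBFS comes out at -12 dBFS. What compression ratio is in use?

Input overshoot = -6 − (-14) = 8 dB; output overshoot = -12 − (-14) = 2 dB.
Ratio = 8 / 2 = 4.

4:1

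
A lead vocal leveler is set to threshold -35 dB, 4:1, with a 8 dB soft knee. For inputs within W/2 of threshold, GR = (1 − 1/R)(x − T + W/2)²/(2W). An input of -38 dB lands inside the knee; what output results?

-38.046875 dB

x − T + W/2 = -38 − (-35) + 4 = 1.
GR = (1 − 1/4) × 1² / 16 = 0.75 × 1 / 16 = 0.046875 dB.
Output = -38 − 0.046875 = -38.046875 dB.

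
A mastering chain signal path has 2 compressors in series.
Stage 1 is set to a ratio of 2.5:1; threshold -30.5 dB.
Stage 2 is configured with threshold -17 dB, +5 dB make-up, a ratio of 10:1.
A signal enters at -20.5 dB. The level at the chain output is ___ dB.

-21.5 dB

Stage 1: 10 dB above -30.5 dB, reduced 2.5:1 to 4 dB above → -26.5 dB.
Stage 2: -26.5 dB ≤ -17 dB, so stage 2 doesn't engage; make-up brings it to -21.5 dB.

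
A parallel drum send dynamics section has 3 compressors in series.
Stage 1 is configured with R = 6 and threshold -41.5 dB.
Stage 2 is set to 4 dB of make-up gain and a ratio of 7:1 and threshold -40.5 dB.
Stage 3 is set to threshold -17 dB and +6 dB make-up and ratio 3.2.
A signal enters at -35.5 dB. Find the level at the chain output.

-30.5 dB

Stage 1: -35.5 dB is 6 dB over -41.5 dB; at 6:1 that becomes 1 dB over, giving -40.5 dB.
Stage 2: below threshold (-40.5 ≤ -40.5); passes unchanged; make-up brings it to -36.5 dB.
Stage 3: -36.5 dB is at or below the -17 dB threshold — no compression; make-up brings it to -30.5 dB.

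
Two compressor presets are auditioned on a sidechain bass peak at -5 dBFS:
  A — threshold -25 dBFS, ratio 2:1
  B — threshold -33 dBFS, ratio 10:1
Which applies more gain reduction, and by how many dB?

B, by 15.2 dB

A: 20 dB over, compressed to 10 dB over, so 10 dB of GR.
B: 28 dB over, compressed to 2.8 dB over, so 25.2 dB of GR.
B applies 15.2 dB more gain reduction.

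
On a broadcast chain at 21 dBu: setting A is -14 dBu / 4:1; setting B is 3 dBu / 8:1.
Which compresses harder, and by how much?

A, by 10.5 dB

A: overshoot 35 dB → output overshoot 8.75 dB → GR 26.25 dB.
B: overshoot 18 dB → output overshoot 2.25 dB → GR 15.75 dB.
A applies 10.5 dB more gain reduction.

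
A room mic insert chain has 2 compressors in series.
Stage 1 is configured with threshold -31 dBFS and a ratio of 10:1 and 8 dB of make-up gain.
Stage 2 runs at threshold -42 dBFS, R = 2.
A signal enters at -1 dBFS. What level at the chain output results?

Stage 1: 30 dB above -31 dBFS, reduced 10:1 to 3 dB above → -28 dBFS; +8 dB make-up → -20 dBFS.
Stage 2: 22 dB above -42 dBFS, reduced 2:1 to 11 dB above → -31 dBFS.

-31 dBFS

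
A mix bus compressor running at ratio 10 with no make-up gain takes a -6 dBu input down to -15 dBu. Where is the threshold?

Input is 10 dB above T (since output overshoot × R = input overshoot: (-15 − T)·10 = -6 − T gives T = -16 dBu).
Check: -16 + (-6 − (-16))/10 = -16 + 1 = -15 dBu. ✓

-16 dBu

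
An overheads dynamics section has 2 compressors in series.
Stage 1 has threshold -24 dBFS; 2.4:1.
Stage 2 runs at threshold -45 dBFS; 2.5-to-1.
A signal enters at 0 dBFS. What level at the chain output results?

Stage 1: 24 dB above -24 dBFS, reduced 2.4:1 to 10 dB above → -14 dBFS.
Stage 2: -14 dBFS is 31 dB over -45 dBFS; at 2.5:1 that becomes 12.4 dB over, giving -32.6 dBFS.

-32.6 dBFS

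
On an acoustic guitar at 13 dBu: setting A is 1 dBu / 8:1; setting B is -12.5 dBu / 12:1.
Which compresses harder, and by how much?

A: overshoot 12 dB → output overshoot 1.5 dB → GR 10.5 dB.
B: overshoot 25.5 dB → output overshoot 2.125 dB → GR 23.375 dB.
Difference: 12.875 dB in favour of B.

B, by 12.875 dB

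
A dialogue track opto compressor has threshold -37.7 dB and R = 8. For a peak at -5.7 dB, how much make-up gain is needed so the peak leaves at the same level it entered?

28 dB

Without make-up, output = threshold + overshoot/8 = -37.7 + 4 = -33.7 dB.
Gap to target: 28 dB.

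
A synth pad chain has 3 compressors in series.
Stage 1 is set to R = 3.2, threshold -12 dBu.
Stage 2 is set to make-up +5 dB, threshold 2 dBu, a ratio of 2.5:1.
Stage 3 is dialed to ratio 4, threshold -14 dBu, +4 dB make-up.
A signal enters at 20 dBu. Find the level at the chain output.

-5.75 dBu

Stage 1: overshoot 32 dB → 32/3.2 = 10 dB → -2 dBu.
Stage 2: -2 dBu is at or below the 2 dBu threshold — no compression; make-up brings it to 3 dBu.
Stage 3: overshoot 17 dB → 17/4 = 4.25 dB → -9.75 dBu; +4 dB make-up → -5.75 dBu.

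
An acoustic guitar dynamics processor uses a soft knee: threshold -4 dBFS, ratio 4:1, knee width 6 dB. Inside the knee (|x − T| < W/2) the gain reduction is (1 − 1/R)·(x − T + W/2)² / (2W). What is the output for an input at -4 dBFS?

x − T + W/2 = -4 − (-4) + 3 = 3.
GR = (1 − 1/4) × 3² / 12 = 0.75 × 9 / 12 = 0.5625 dB.
Output = -4 − 0.5625 = -4.5625 dBFS.

-4.5625 dBFS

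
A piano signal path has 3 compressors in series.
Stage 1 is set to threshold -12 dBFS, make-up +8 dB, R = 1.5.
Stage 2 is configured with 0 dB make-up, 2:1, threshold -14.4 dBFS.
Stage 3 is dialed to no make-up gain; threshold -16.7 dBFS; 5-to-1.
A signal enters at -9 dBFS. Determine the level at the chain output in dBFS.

Stage 1: 3 dB above -12 dBFS, reduced 1.5:1 to 2 dB above → -10 dBFS; +8 dB make-up → -2 dBFS.
Stage 2: 12.4 dB above -14.4 dBFS, reduced 2:1 to 6.2 dB above → -8.2 dBFS.
Stage 3: -8.2 dBFS is 8.5 dB over -16.7 dBFS; at 5:1 that becomes 1.7 dB over, giving -15 dBFS.

-15 dBFS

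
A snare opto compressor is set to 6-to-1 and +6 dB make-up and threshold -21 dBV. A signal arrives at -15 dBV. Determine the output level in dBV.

Overshoot: -15 − (-21) = 6 dB.
The 6 dB excess becomes 1 dB after 6:1 reduction.
That puts the output at -20 dBV; make-up adds 6 dB, giving -14 dBV.

-14 dBV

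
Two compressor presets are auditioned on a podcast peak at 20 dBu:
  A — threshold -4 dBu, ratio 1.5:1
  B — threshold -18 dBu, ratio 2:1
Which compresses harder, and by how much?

A: 24 dB over, compressed to 16 dB over, so 8 dB of GR.
B: 38 dB over, compressed to 19 dB over, so 19 dB of GR.
Difference: 11 dB in favour of B.

B, by 11 dB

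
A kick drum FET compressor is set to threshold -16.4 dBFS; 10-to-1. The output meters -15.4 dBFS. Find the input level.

The compressed level sits -15.4 − (-16.4) = 1 dB over threshold.
Undo the ratio: input overshoot = 1 × 10 = 10 dB, giving input = -6.4 dBFS.

-6.4 dBFS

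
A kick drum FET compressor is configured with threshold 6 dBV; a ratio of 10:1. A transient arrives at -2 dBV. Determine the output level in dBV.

-2 dBV

-2 dBV is 8 dB below the 6 dBV threshold, so no gain reduction is applied.
Output = input = -2 dBV.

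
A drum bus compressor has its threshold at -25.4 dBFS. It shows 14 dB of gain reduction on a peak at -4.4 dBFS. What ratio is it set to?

3:1

Input overshoot = -4.4 − (-25.4) = 21 dB.
Output overshoot = 21 − 14 = 7 dB.
Ratio = input overshoot / output overshoot = 21 / 7 = 3.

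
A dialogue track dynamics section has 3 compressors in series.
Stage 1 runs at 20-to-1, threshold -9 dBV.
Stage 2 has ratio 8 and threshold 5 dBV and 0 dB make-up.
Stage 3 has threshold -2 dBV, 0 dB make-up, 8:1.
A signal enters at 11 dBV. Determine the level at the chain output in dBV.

-8 dBV

Stage 1: 11 dBV is 20 dB over -9 dBV; at 20:1 that becomes 1 dB over, giving -8 dBV.
Stage 2: below threshold (-8 ≤ 5); passes unchanged; output -8 dBV.
Stage 3: -8 dBV ≤ -2 dBV, so stage 3 doesn't engage; output -8 dBV.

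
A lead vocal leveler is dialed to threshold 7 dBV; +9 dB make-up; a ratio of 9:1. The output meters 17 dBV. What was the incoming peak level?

Before make-up, the level was 17 − 9 = 8 dBV.
The compressed level sits 8 − 7 = 1 dB over threshold.
Undo the ratio: input overshoot = 1 × 9 = 9 dB, giving input = 16 dBV.

16 dBV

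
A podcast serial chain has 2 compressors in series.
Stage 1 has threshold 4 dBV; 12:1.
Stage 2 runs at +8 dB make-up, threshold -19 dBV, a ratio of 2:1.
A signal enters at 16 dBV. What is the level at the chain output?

Stage 1: 12 dB above 4 dBV, reduced 12:1 to 1 dB above → 5 dBV.
Stage 2: overshoot 24 dB → 24/2 = 12 dB → -7 dBV; +8 dB make-up → 1 dBV.

1 dBV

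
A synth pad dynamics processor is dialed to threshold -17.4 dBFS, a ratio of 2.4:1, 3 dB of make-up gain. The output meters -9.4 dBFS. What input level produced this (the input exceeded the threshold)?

Before make-up, the level was -9.4 − 3 = -12.4 dBFS.
The compressed level sits -12.4 − (-17.4) = 5 dB over threshold.
Undo the ratio: input overshoot = 5 × 2.4 = 12 dB, giving input = -5.4 dBFS.

-5.4 dBFS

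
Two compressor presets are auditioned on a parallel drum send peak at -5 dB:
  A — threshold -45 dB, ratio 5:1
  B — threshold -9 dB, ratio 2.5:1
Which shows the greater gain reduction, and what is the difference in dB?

A, by 29.6 dB

A: overshoot 40 dB → output overshoot 8 dB → GR 32 dB.
B: overshoot 4 dB → output overshoot 1.6 dB → GR 2.4 dB.
A applies 29.6 dB more gain reduction.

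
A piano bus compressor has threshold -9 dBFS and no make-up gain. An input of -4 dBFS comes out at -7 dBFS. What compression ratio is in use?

2.5:1

Input overshoot = -4 − (-9) = 5 dB; output overshoot = -7 − (-9) = 2 dB.
Ratio = 5 / 2 = 2.5.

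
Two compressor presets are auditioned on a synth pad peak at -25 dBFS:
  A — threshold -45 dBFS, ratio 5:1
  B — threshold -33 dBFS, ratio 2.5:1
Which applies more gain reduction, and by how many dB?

A: overshoot 20 dB → output overshoot 4 dB → GR 16 dB.
B: overshoot 8 dB → output overshoot 3.2 dB → GR 4.8 dB.
A reduces 11.2 dB more.

A, by 11.2 dB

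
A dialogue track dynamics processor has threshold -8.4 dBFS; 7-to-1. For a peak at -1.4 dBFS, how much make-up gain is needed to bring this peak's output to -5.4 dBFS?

Without make-up, output = threshold + overshoot/7 = -8.4 + 1 = -7.4 dBFS.
Gap to target: 2 dB.

2 dB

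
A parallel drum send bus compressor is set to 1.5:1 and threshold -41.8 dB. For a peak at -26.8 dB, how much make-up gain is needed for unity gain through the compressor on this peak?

Without make-up, output = threshold + overshoot/1.5 = -41.8 + 10 = -31.8 dB.
Gap to target: 5 dB.

5 dB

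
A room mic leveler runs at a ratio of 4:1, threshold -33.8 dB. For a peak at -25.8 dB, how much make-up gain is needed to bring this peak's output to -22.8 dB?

9 dB

Overshoot 8 dB → 8/4 = 2 dB after compression, so the compressed level is -33.8 + 2 = -31.8 dB.
Make-up = target − compressed = -22.8 − (-31.8) = 9 dB.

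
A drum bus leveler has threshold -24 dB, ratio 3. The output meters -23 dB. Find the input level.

-21 dB

Post-compression overshoot = -23 − (-24) = 1 dB.
Before 3:1 compression the overshoot was 1 × 3 = 3 dB, so input = -24 + 3 = -21 dB.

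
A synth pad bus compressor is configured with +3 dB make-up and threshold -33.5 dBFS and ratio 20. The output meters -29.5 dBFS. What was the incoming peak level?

-13.5 dBFS

Stripping the +3 dB make-up gives -32.5 dBFS at the gain stage.
That's 1 dB above the -33.5 dBFS threshold.
Undo the ratio: input overshoot = 1 × 20 = 20 dB, giving input = -13.5 dBFS.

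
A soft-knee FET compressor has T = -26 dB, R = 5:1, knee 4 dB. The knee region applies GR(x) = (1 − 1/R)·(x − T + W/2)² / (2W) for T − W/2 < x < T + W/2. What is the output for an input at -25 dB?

x − T + W/2 = -25 − (-26) + 2 = 3.
GR = (1 − 1/5) × 3² / 8 = 0.8 × 9 / 8 = 0.9 dB.
Output = -25 − 0.9 = -25.9 dB.

-25.9 dB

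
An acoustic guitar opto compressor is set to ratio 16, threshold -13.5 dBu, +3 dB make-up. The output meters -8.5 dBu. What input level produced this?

18.5 dBu

Remove make-up: -8.5 − 3 = -11.5 dBu.
Post-compression overshoot = -11.5 − (-13.5) = 2 dB.
Undo the ratio: input overshoot = 2 × 16 = 32 dB, giving input = 18.5 dBu.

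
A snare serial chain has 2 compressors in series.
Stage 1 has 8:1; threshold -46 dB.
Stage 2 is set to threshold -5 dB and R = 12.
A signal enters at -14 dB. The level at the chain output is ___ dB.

Stage 1: 32 dB above -46 dB, reduced 8:1 to 4 dB above → -42 dB.
Stage 2: below threshold (-42 ≤ -5); passes unchanged; output -42 dB.

-42 dB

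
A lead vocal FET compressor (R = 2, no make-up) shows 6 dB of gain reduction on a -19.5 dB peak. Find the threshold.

Gain reduction = -19.5 − (-25.5) = 6 dB; output overshoot = GR / (R − 1) = 6 / 1 = 6 dB.
Threshold = output − output overshoot = -25.5 − 6 = -31.5 dB.

-31.5 dB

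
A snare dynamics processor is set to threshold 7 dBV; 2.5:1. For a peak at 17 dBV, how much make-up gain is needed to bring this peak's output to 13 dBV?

The peak compresses to 7 + 10/2.5 = 11 dBV.
To reach 13 dBV requires 13 − 11 = 2 dB of make-up.

2 dB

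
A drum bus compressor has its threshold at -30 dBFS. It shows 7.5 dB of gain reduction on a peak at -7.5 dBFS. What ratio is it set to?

1.5:1

Input overshoot = -7.5 − (-30) = 22.5 dB.
Output overshoot = 22.5 − 7.5 = 15 dB.
Ratio = input overshoot / output overshoot = 22.5 / 15 = 1.5.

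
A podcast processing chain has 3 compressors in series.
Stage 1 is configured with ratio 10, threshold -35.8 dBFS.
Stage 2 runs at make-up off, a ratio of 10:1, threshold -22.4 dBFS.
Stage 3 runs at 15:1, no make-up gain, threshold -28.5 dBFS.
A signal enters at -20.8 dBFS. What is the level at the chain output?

Stage 1: -20.8 dBFS is 15 dB over -35.8 dBFS; at 10:1 that becomes 1.5 dB over, giving -34.3 dBFS.
Stage 2: -34.3 dBFS ≤ -22.4 dBFS, so stage 2 doesn't engage; output -34.3 dBFS.
Stage 3: -34.3 dBFS is at or below the -28.5 dBFS threshold — no compression; output -34.3 dBFS.

-34.3 dBFS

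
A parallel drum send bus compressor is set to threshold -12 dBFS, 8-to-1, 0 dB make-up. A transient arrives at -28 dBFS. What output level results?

-28 dBFS

-28 dBFS is 16 dB below the -12 dBFS threshold, so no gain reduction is applied.
Output = input = -28 dBFS.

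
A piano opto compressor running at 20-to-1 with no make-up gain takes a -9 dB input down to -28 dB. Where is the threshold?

Let T be the threshold. Output overshoot = (input overshoot)/R, so -28 − T = (-9 − T)/20.
20·(-28 − T) = -9 − T → 19·T = -560 − (-9) = -551.
T = -551/19 = -29 dB.

-29 dB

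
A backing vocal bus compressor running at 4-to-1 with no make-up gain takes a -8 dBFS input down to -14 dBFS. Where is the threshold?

Input is 8 dB above T (since output overshoot × R = input overshoot: (-14 − T)·4 = -8 − T gives T = -16 dBFS).
Check: -16 + (-8 − (-16))/4 = -16 + 2 = -14 dBFS. ✓

-16 dBFS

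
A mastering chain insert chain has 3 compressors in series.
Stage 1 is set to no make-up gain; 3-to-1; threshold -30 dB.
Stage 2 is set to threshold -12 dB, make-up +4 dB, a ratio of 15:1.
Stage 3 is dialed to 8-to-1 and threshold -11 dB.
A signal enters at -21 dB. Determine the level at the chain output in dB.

Stage 1: overshoot 9 dB → 9/3 = 3 dB → -27 dB.
Stage 2: -27 dB is at or below the -12 dB threshold — no compression; make-up brings it to -23 dB.
Stage 3: -23 dB is at or below the -11 dB threshold — no compression; output -23 dB.

-23 dB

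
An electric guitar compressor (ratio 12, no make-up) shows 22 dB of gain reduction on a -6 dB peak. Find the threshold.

-30 dB

Let T be the threshold. Output overshoot = (input overshoot)/R, so -28 − T = (-6 − T)/12.
12·(-28 − T) = -6 − T → 11·T = -336 − (-6) = -330.
T = -330/11 = -30 dB.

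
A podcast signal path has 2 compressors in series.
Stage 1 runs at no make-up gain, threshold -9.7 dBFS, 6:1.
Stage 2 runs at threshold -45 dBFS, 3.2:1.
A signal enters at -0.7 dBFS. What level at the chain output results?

Stage 1: 9 dB above -9.7 dBFS, reduced 6:1 to 1.5 dB above → -8.2 dBFS.
Stage 2: 36.8 dB above -45 dBFS, reduced 3.2:1 to 11.5 dB above → -33.5 dBFS.

-33.5 dBFS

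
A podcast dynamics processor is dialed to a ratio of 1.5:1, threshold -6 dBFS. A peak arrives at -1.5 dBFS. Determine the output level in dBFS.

The input is 4.5 dB above the -6 dBFS threshold.
The 4.5 dB excess becomes 3 dB after 1.5:1 reduction.
That puts the output at -3 dBFS.

-3 dBFS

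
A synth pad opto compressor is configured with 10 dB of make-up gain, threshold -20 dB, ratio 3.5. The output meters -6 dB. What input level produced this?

-6 dB

Before make-up, the level was -6 − 10 = -16 dB.
Post-compression overshoot = -16 − (-20) = 4 dB.
Undo the ratio: input overshoot = 4 × 3.5 = 14 dB, giving input = -6 dB.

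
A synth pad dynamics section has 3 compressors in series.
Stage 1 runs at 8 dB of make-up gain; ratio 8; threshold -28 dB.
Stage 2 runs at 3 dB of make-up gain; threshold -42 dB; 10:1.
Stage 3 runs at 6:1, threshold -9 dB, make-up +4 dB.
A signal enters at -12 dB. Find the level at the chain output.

Stage 1: 16 dB above -28 dB, reduced 8:1 to 2 dB above → -26 dB; +8 dB make-up → -18 dB.
Stage 2: -18 dB is 24 dB over -42 dB; at 10:1 that becomes 2.4 dB over, giving -39.6 dB; +3 dB make-up → -36.6 dB.
Stage 3: -36.6 dB is at or below the -9 dB threshold — no compression; make-up brings it to -32.6 dB.

-32.6 dB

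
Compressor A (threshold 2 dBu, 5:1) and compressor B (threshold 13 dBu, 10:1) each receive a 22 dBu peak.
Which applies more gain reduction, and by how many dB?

A: 20 dB over, compressed to 4 dB over, so 16 dB of GR.
B: 9 dB over, compressed to 0.9 dB over, so 8.1 dB of GR.
A applies 7.9 dB more gain reduction.

A, by 7.9 dB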